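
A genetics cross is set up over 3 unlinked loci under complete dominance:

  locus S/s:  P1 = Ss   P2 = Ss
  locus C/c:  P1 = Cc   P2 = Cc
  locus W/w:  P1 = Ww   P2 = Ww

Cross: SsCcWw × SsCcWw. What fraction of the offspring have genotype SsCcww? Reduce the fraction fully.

SsCcWw gametes: SCW×1, SCw×1, ScW×1, Scw×1, sCW×1, sCw×1, scW×1, scw×1
SsCcWw gametes: SCW×1, SCw×1, ScW×1, Scw×1, sCW×1, sCw×1, scW×1, scw×1
SsCcWw×SsCcWw grid (8·8=64): SSCCWW=1 SSCCWw=2 SSCCww=1 SSCcWW=2 SSCcWw=4 SSCcww=2 SSccWW=1 SSccWw=2 SSccww=1 SsCCWW=2 SsCCWw=4 SsCCww=2 SsCcWW=4 SsCcWw=8 SsCcww=4 SsccWW=2 SsccWw=4 Ssccww=2 ssCCWW=1 ssCCWw=2 ssCCww=1 ssCcWW=2 ssCcWw=4 ssCcww=2 ssccWW=1 ssccWw=2 ssccww=1
SsCcww hits 4/64; gcd=4; 4÷4/64÷4 = 1/16

P(SsCcww) = 1/16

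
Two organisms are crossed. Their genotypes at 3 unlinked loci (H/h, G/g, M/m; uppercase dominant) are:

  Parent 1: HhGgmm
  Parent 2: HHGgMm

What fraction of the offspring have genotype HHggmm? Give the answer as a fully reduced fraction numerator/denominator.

P(HHggmm) = 1/16

HhGgmm gametes: HGm×2, Hgm×2, hGm×2, hgm×2
HHGgMm gametes: HGM×2, HGm×2, HgM×2, Hgm×2
HhGgmm×HHGgMm grid (8·8=64): HHGGMm=4 HHGGmm=4 HHGgMm=8 HHGgmm=8 HHggMm=4 HHggmm=4 HhGGMm=4 HhGGmm=4 HhGgMm=8 HhGgmm=8 HhggMm=4 Hhggmm=4
HHggmm hits 4/64; gcd=4; 4÷4/64÷4 = 1/16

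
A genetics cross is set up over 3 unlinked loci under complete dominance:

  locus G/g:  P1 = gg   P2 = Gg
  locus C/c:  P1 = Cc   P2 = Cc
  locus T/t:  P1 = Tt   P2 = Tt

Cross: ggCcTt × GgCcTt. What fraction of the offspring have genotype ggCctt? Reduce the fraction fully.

ggCcTt gametes: gCT×2, gCt×2, gcT×2, gct×2
GgCcTt gametes: GCT×1, GCt×1, GcT×1, Gct×1, gCT×1, gCt×1, gcT×1, gct×1
ggCcTt×GgCcTt grid (8·8=64): GgCCTT=2 GgCCTt=4 GgCCtt=2 GgCcTT=4 GgCcTt=8 GgCctt=4 GgccTT=2 GgccTt=4 Ggcctt=2 ggCCTT=2 ggCCTt=4 ggCCtt=2 ggCcTT=4 ggCcTt=8 ggCctt=4 ggccTT=2 ggccTt=4 ggcctt=2
ggCctt hits 4/64; gcd=4; 4÷4/64÷4 = 1/16

P(ggCctt) = 1/16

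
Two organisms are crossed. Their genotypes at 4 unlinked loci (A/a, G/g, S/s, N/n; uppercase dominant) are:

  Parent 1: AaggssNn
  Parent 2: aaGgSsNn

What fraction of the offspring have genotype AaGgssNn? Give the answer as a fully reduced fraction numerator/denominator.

P(AaGgssNn) = 1/16

AaggssNn gametes: AgsN×4, Agsn×4, agsN×4, agsn×4
aaGgSsNn gametes: aGSN×2, aGSn×2, aGsN×2, aGsn×2, agSN×2, agSn×2, agsN×2, agsn×2
AaggssNn×aaGgSsNn grid (16·16=256): AaGgSsNN=8 AaGgSsNn=16 AaGgSsnn=8 AaGgssNN=8 AaGgssNn=16 AaGgssnn=8 AaggSsNN=8 AaggSsNn=16 AaggSsnn=8 AaggssNN=8 AaggssNn=16 Aaggssnn=8 aaGgSsNN=8 aaGgSsNn=16 aaGgSsnn=8 aaGgssNN=8 aaGgssNn=16 aaGgssnn=8 aaggSsNN=8 aaggSsNn=16 aaggSsnn=8 aaggssNN=8 aaggssNn=16 aaggssnn=8
AaGgssNn hits 16/256; gcd=16; 16÷16/256÷16 = 1/16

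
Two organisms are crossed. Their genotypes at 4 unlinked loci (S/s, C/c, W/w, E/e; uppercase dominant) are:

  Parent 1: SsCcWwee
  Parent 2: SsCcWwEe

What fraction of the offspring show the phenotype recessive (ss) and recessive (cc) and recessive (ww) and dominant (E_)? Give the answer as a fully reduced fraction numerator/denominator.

SsCcWwee gametes: SCWe×2, SCwe×2, ScWe×2, Scwe×2, sCWe×2, sCwe×2, scWe×2, scwe×2
SsCcWwEe gametes: SCWE×1, SCWe×1, SCwE×1, SCwe×1, ScWE×1, ScWe×1, ScwE×1, Scwe×1, sCWE×1, sCWe×1, sCwE×1, sCwe×1, scWE×1, scWe×1, scwE×1, scwe×1
SsCcWwee×SsCcWwEe grid (16·16=256): SSCCWWEe=2 SSCCWWee=2 SSCCWwEe=4 SSCCWwee=4 SSCCwwEe=2 SSCCwwee=2 SSCcWWEe=4 SSCcWWee=4 SSCcWwEe=8 SSCcWwee=8 SSCcwwEe=4 SSCcwwee=4 SSccWWEe=2 SSccWWee=2 SSccWwEe=4 SSccWwee=4 SSccwwEe=2 SSccwwee=2 SsCCWWEe=4 SsCCWWee=4 SsCCWwEe=8 SsCCWwee=8 SsCCwwEe=4 SsCCwwee=4 SsCcWWEe=8 SsCcWWee=8 SsCcWwEe=16 SsCcWwee=16 SsCcwwEe=8 SsCcwwee=8 SsccWWEe=4 SsccWWee=4 SsccWwEe=8 SsccWwee=8 SsccwwEe=4 Ssccwwee=4 ssCCWWEe=2 ssCCWWee=2 ssCCWwEe=4 ssCCWwee=4 ssCCwwEe=2 ssCCwwee=2 ssCcWWEe=4 ssCcWWee=4 ssCcWwEe=8 ssCcWwee=8 ssCcwwEe=4 ssCcwwee=4 ssccWWEe=2 ssccWWee=2 ssccWwEe=4 ssccWwee=4 ssccwwEe=2 ssccwwee=2
ss cc ww E_ hits 2/256; gcd=2; 2÷2/256÷2 = 1/128

P(ss cc ww E_) = 1/128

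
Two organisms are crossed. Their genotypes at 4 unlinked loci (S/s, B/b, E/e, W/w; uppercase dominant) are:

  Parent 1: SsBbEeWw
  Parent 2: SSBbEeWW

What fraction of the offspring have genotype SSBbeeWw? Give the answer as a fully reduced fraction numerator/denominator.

P(SSBbeeWw) = 1/32

SsBbEeWw gametes: SBEW×1, SBEw×1, SBeW×1, SBew×1, SbEW×1, SbEw×1, SbeW×1, Sbew×1, sBEW×1, sBEw×1, sBeW×1, sBew×1, sbEW×1, sbEw×1, sbeW×1, sbew×1
SSBbEeWW gametes: SBEW×4, SBeW×4, SbEW×4, SbeW×4
SsBbEeWw×SSBbEeWW grid (16·16=256): SSBBEEWW=4 SSBBEEWw=4 SSBBEeWW=8 SSBBEeWw=8 SSBBeeWW=4 SSBBeeWw=4 SSBbEEWW=8 SSBbEEWw=8 SSBbEeWW=16 SSBbEeWw=16 SSBbeeWW=8 SSBbeeWw=8 SSbbEEWW=4 SSbbEEWw=4 SSbbEeWW=8 SSbbEeWw=8 SSbbeeWW=4 SSbbeeWw=4 SsBBEEWW=4 SsBBEEWw=4 SsBBEeWW=8 SsBBEeWw=8 SsBBeeWW=4 SsBBeeWw=4 SsBbEEWW=8 SsBbEEWw=8 SsBbEeWW=16 SsBbEeWw=16 SsBbeeWW=8 SsBbeeWw=8 SsbbEEWW=4 SsbbEEWw=4 SsbbEeWW=8 SsbbEeWw=8 SsbbeeWW=4 SsbbeeWw=4
SSBbeeWw hits 8/256; gcd=8; 8÷8/256÷8 = 1/32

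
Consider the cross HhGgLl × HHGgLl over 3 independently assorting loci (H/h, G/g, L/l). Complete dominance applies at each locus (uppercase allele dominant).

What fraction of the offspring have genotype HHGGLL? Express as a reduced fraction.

HhGgLl gametes: HGL×1, HGl×1, HgL×1, Hgl×1, hGL×1, hGl×1, hgL×1, hgl×1
HHGgLl gametes: HGL×2, HGl×2, HgL×2, Hgl×2
HhGgLl×HHGgLl grid (8·8=64): HHGGLL=2 HHGGLl=4 HHGGll=2 HHGgLL=4 HHGgLl=8 HHGgll=4 HHggLL=2 HHggLl=4 HHggll=2 HhGGLL=2 HhGGLl=4 HhGGll=2 HhGgLL=4 HhGgLl=8 HhGgll=4 HhggLL=2 HhggLl=4 Hhggll=2
HHGGLL hits 2/64; gcd=2; 2÷2/64÷2 = 1/32

P(HHGGLL) = 1/32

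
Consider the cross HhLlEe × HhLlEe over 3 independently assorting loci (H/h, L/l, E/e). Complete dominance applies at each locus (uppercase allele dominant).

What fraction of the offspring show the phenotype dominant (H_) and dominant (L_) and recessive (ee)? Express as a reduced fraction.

P(H_ L_ ee) = 9/64

HhLlEe gametes: HLE×1, HLe×1, HlE×1, Hle×1, hLE×1, hLe×1, hlE×1, hle×1
HhLlEe gametes: HLE×1, HLe×1, HlE×1, Hle×1, hLE×1, hLe×1, hlE×1, hle×1
HhLlEe×HhLlEe grid (8·8=64): HHLLEE=1 HHLLEe=2 HHLLee=1 HHLlEE=2 HHLlEe=4 HHLlee=2 HHllEE=1 HHllEe=2 HHllee=1 HhLLEE=2 HhLLEe=4 HhLLee=2 HhLlEE=4 HhLlEe=8 HhLlee=4 HhllEE=2 HhllEe=4 Hhllee=2 hhLLEE=1 hhLLEe=2 hhLLee=1 hhLlEE=2 hhLlEe=4 hhLlee=2 hhllEE=1 hhllEe=2 hhllee=1
H_ L_ ee hits 9/64; gcd=1; 9÷1/64÷1 = 9/64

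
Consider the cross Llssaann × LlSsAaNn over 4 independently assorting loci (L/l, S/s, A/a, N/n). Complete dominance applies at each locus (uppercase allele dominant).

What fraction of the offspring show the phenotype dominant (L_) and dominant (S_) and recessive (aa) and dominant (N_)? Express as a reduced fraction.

Llssaann gametes: Lsan×8, lsan×8
LlSsAaNn gametes: LSAN×1, LSAn×1, LSaN×1, LSan×1, LsAN×1, LsAn×1, LsaN×1, Lsan×1, lSAN×1, lSAn×1, lSaN×1, lSan×1, lsAN×1, lsAn×1, lsaN×1, lsan×1
Llssaann×LlSsAaNn grid (16·16=256): LLSsAaNn=8 LLSsAann=8 LLSsaaNn=8 LLSsaann=8 LLssAaNn=8 LLssAann=8 LLssaaNn=8 LLssaann=8 LlSsAaNn=16 LlSsAann=16 LlSsaaNn=16 LlSsaann=16 LlssAaNn=16 LlssAann=16 LlssaaNn=16 Llssaann=16 llSsAaNn=8 llSsAann=8 llSsaaNn=8 llSsaann=8 llssAaNn=8 llssAann=8 llssaaNn=8 llssaann=8
L_ S_ aa N_ hits 24/256; gcd=8; 24÷8/256÷8 = 3/32

P(L_ S_ aa N_) = 3/32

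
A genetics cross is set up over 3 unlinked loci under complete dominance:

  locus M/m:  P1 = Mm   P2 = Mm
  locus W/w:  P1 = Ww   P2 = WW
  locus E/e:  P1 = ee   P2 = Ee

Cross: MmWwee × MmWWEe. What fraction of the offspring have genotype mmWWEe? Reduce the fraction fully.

MmWwee gametes: MWe×2, Mwe×2, mWe×2, mwe×2
MmWWEe gametes: MWE×2, MWe×2, mWE×2, mWe×2
MmWwee×MmWWEe grid (8·8=64): MMWWEe=4 MMWWee=4 MMWwEe=4 MMWwee=4 MmWWEe=8 MmWWee=8 MmWwEe=8 MmWwee=8 mmWWEe=4 mmWWee=4 mmWwEe=4 mmWwee=4
mmWWEe hits 4/64; gcd=4; 4÷4/64÷4 = 1/16

P(mmWWEe) = 1/16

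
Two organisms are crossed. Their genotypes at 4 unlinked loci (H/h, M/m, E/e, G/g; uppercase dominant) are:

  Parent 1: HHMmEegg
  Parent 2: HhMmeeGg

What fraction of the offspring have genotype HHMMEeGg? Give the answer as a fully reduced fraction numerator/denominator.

P(HHMMEeGg) = 1/32

HHMmEegg gametes: HMEg×4, HMeg×4, HmEg×4, Hmeg×4
HhMmeeGg gametes: HMeG×2, HMeg×2, HmeG×2, Hmeg×2, hMeG×2, hMeg×2, hmeG×2, hmeg×2
HHMmEegg×HhMmeeGg grid (16·16=256): HHMMEeGg=8 HHMMEegg=8 HHMMeeGg=8 HHMMeegg=8 HHMmEeGg=16 HHMmEegg=16 HHMmeeGg=16 HHMmeegg=16 HHmmEeGg=8 HHmmEegg=8 HHmmeeGg=8 HHmmeegg=8 HhMMEeGg=8 HhMMEegg=8 HhMMeeGg=8 HhMMeegg=8 HhMmEeGg=16 HhMmEegg=16 HhMmeeGg=16 HhMmeegg=16 HhmmEeGg=8 HhmmEegg=8 HhmmeeGg=8 Hhmmeegg=8
HHMMEeGg hits 8/256; gcd=8; 8÷8/256÷8 = 1/32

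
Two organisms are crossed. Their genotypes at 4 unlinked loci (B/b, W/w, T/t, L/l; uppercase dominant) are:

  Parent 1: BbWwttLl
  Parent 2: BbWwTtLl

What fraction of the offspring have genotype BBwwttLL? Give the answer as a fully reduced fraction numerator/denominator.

P(BBwwttLL) = 1/128

BbWwttLl gametes: BWtL×2, BWtl×2, BwtL×2, Bwtl×2, bWtL×2, bWtl×2, bwtL×2, bwtl×2
BbWwTtLl gametes: BWTL×1, BWTl×1, BWtL×1, BWtl×1, BwTL×1, BwTl×1, BwtL×1, Bwtl×1, bWTL×1, bWTl×1, bWtL×1, bWtl×1, bwTL×1, bwTl×1, bwtL×1, bwtl×1
BbWwttLl×BbWwTtLl grid (16·16=256): BBWWTtLL=2 BBWWTtLl=4 BBWWTtll=2 BBWWttLL=2 BBWWttLl=4 BBWWttll=2 BBWwTtLL=4 BBWwTtLl=8 BBWwTtll=4 BBWwttLL=4 BBWwttLl=8 BBWwttll=4 BBwwTtLL=2 BBwwTtLl=4 BBwwTtll=2 BBwwttLL=2 BBwwttLl=4 BBwwttll=2 BbWWTtLL=4 BbWWTtLl=8 BbWWTtll=4 BbWWttLL=4 BbWWttLl=8 BbWWttll=4 BbWwTtLL=8 BbWwTtLl=16 BbWwTtll=8 BbWwttLL=8 BbWwttLl=16 BbWwttll=8 BbwwTtLL=4 BbwwTtLl=8 BbwwTtll=4 BbwwttLL=4 BbwwttLl=8 Bbwwttll=4 bbWWTtLL=2 bbWWTtLl=4 bbWWTtll=2 bbWWttLL=2 bbWWttLl=4 bbWWttll=2 bbWwTtLL=4 bbWwTtLl=8 bbWwTtll=4 bbWwttLL=4 bbWwttLl=8 bbWwttll=4 bbwwTtLL=2 bbwwTtLl=4 bbwwTtll=2 bbwwttLL=2 bbwwttLl=4 bbwwttll=2
BBwwttLL hits 2/256; gcd=2; 2÷2/256÷2 = 1/128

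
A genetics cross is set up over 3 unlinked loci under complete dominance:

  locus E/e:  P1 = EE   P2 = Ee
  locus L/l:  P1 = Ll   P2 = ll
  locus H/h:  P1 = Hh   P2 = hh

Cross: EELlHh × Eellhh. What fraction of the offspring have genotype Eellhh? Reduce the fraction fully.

P(Eellhh) = 1/8

EELlHh gametes: ELH×2, ELh×2, ElH×2, Elh×2
Eellhh gametes: Elh×4, elh×4
EELlHh×Eellhh grid (8·8=64): EELlHh=8 EELlhh=8 EEllHh=8 EEllhh=8 EeLlHh=8 EeLlhh=8 EellHh=8 Eellhh=8
Eellhh hits 8/64; gcd=8; 8÷8/64÷8 = 1/8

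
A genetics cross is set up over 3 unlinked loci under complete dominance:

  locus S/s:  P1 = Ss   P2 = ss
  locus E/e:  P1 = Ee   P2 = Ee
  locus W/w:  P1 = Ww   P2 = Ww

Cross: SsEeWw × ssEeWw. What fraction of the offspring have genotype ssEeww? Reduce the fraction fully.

SsEeWw gametes: SEW×1, SEw×1, SeW×1, Sew×1, sEW×1, sEw×1, seW×1, sew×1
ssEeWw gametes: sEW×2, sEw×2, seW×2, sew×2
SsEeWw×ssEeWw grid (8·8=64): SsEEWW=2 SsEEWw=4 SsEEww=2 SsEeWW=4 SsEeWw=8 SsEeww=4 SseeWW=2 SseeWw=4 Sseeww=2 ssEEWW=2 ssEEWw=4 ssEEww=2 ssEeWW=4 ssEeWw=8 ssEeww=4 sseeWW=2 sseeWw=4 sseeww=2
ssEeww hits 4/64; gcd=4; 4÷4/64÷4 = 1/16

P(ssEeww) = 1/16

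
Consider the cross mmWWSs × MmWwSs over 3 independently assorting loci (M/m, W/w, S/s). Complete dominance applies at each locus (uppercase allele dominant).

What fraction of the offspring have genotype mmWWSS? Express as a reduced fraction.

mmWWSs gametes: mWS×4, mWs×4
MmWwSs gametes: MWS×1, MWs×1, MwS×1, Mws×1, mWS×1, mWs×1, mwS×1, mws×1
mmWWSs×MmWwSs grid (8·8=64): MmWWSS=4 MmWWSs=8 MmWWss=4 MmWwSS=4 MmWwSs=8 MmWwss=4 mmWWSS=4 mmWWSs=8 mmWWss=4 mmWwSS=4 mmWwSs=8 mmWwss=4
mmWWSS hits 4/64; gcd=4; 4÷4/64÷4 = 1/16

P(mmWWSS) = 1/16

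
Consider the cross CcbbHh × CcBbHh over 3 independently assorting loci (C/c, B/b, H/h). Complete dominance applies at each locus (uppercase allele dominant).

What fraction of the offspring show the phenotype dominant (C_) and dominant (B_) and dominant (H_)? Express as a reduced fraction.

P(C_ B_ H_) = 9/32

CcbbHh gametes: CbH×2, Cbh×2, cbH×2, cbh×2
CcBbHh gametes: CBH×1, CBh×1, CbH×1, Cbh×1, cBH×1, cBh×1, cbH×1, cbh×1
CcbbHh×CcBbHh grid (8·8=64): CCBbHH=2 CCBbHh=4 CCBbhh=2 CCbbHH=2 CCbbHh=4 CCbbhh=2 CcBbHH=4 CcBbHh=8 CcBbhh=4 CcbbHH=4 CcbbHh=8 Ccbbhh=4 ccBbHH=2 ccBbHh=4 ccBbhh=2 ccbbHH=2 ccbbHh=4 ccbbhh=2
C_ B_ H_ hits 18/64; gcd=2; 18÷2/64÷2 = 9/32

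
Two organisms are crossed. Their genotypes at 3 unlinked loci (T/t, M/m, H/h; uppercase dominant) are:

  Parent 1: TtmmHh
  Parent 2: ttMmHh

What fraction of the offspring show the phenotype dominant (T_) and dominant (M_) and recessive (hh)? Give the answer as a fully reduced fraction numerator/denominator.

TtmmHh gametes: TmH×2, Tmh×2, tmH×2, tmh×2
ttMmHh gametes: tMH×2, tMh×2, tmH×2, tmh×2
TtmmHh×ttMmHh grid (8·8=64): TtMmHH=4 TtMmHh=8 TtMmhh=4 TtmmHH=4 TtmmHh=8 Ttmmhh=4 ttMmHH=4 ttMmHh=8 ttMmhh=4 ttmmHH=4 ttmmHh=8 ttmmhh=4
T_ M_ hh hits 4/64; gcd=4; 4÷4/64÷4 = 1/16

P(T_ M_ hh) = 1/16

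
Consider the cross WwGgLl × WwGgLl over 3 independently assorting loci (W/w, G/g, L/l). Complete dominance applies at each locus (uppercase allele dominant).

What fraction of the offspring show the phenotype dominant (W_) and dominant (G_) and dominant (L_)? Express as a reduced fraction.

P(W_ G_ L_) = 27/64

WwGgLl gametes: WGL×1, WGl×1, WgL×1, Wgl×1, wGL×1, wGl×1, wgL×1, wgl×1
WwGgLl gametes: WGL×1, WGl×1, WgL×1, Wgl×1, wGL×1, wGl×1, wgL×1, wgl×1
WwGgLl×WwGgLl grid (8·8=64): WWGGLL=1 WWGGLl=2 WWGGll=1 WWGgLL=2 WWGgLl=4 WWGgll=2 WWggLL=1 WWggLl=2 WWggll=1 WwGGLL=2 WwGGLl=4 WwGGll=2 WwGgLL=4 WwGgLl=8 WwGgll=4 WwggLL=2 WwggLl=4 Wwggll=2 wwGGLL=1 wwGGLl=2 wwGGll=1 wwGgLL=2 wwGgLl=4 wwGgll=2 wwggLL=1 wwggLl=2 wwggll=1
W_ G_ L_ hits 27/64; gcd=1; 27÷1/64÷1 = 27/64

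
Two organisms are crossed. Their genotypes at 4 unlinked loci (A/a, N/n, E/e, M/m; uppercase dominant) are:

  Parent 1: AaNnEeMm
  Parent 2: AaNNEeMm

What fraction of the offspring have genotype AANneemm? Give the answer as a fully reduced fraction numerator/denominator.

AaNnEeMm gametes: ANEM×1, ANEm×1, ANeM×1, ANem×1, AnEM×1, AnEm×1, AneM×1, Anem×1, aNEM×1, aNEm×1, aNeM×1, aNem×1, anEM×1, anEm×1, aneM×1, anem×1
AaNNEeMm gametes: ANEM×2, ANEm×2, ANeM×2, ANem×2, aNEM×2, aNEm×2, aNeM×2, aNem×2
AaNnEeMm×AaNNEeMm grid (16·16=256): AANNEEMM=2 AANNEEMm=4 AANNEEmm=2 AANNEeMM=4 AANNEeMm=8 AANNEemm=4 AANNeeMM=2 AANNeeMm=4 AANNeemm=2 AANnEEMM=2 AANnEEMm=4 AANnEEmm=2 AANnEeMM=4 AANnEeMm=8 AANnEemm=4 AANneeMM=2 AANneeMm=4 AANneemm=2 AaNNEEMM=4 AaNNEEMm=8 AaNNEEmm=4 AaNNEeMM=8 AaNNEeMm=16 AaNNEemm=8 AaNNeeMM=4 AaNNeeMm=8 AaNNeemm=4 AaNnEEMM=4 AaNnEEMm=8 AaNnEEmm=4 AaNnEeMM=8 AaNnEeMm=16 AaNnEemm=8 AaNneeMM=4 AaNneeMm=8 AaNneemm=4 aaNNEEMM=2 aaNNEEMm=4 aaNNEEmm=2 aaNNEeMM=4 aaNNEeMm=8 aaNNEemm=4 aaNNeeMM=2 aaNNeeMm=4 aaNNeemm=2 aaNnEEMM=2 aaNnEEMm=4 aaNnEEmm=2 aaNnEeMM=4 aaNnEeMm=8 aaNnEemm=4 aaNneeMM=2 aaNneeMm=4 aaNneemm=2
AANneemm hits 2/256; gcd=2; 2÷2/256÷2 = 1/128

P(AANneemm) = 1/128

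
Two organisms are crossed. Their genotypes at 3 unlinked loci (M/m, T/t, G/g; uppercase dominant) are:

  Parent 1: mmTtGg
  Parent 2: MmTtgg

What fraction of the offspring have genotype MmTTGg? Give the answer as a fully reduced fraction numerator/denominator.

mmTtGg gametes: mTG×2, mTg×2, mtG×2, mtg×2
MmTtgg gametes: MTg×2, Mtg×2, mTg×2, mtg×2
mmTtGg×MmTtgg grid (8·8=64): MmTTGg=4 MmTTgg=4 MmTtGg=8 MmTtgg=8 MmttGg=4 Mmttgg=4 mmTTGg=4 mmTTgg=4 mmTtGg=8 mmTtgg=8 mmttGg=4 mmttgg=4
MmTTGg hits 4/64; gcd=4; 4÷4/64÷4 = 1/16

P(MmTTGg) = 1/16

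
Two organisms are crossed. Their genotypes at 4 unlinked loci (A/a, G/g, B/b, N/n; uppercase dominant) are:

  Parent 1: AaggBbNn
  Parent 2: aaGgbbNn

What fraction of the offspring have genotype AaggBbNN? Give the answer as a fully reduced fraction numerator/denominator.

AaggBbNn gametes: AgBN×2, AgBn×2, AgbN×2, Agbn×2, agBN×2, agBn×2, agbN×2, agbn×2
aaGgbbNn gametes: aGbN×4, aGbn×4, agbN×4, agbn×4
AaggBbNn×aaGgbbNn grid (16·16=256): AaGgBbNN=8 AaGgBbNn=16 AaGgBbnn=8 AaGgbbNN=8 AaGgbbNn=16 AaGgbbnn=8 AaggBbNN=8 AaggBbNn=16 AaggBbnn=8 AaggbbNN=8 AaggbbNn=16 Aaggbbnn=8 aaGgBbNN=8 aaGgBbNn=16 aaGgBbnn=8 aaGgbbNN=8 aaGgbbNn=16 aaGgbbnn=8 aaggBbNN=8 aaggBbNn=16 aaggBbnn=8 aaggbbNN=8 aaggbbNn=16 aaggbbnn=8
AaggBbNN hits 8/256; gcd=8; 8÷8/256÷8 = 1/32

P(AaggBbNN) = 1/32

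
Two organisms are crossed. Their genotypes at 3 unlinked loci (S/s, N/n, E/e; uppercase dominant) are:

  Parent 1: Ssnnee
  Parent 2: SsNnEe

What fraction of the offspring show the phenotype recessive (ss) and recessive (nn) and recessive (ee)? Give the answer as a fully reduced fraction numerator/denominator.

P(ss nn ee) = 1/16

Ssnnee gametes: Sne×4, sne×4
SsNnEe gametes: SNE×1, SNe×1, SnE×1, Sne×1, sNE×1, sNe×1, snE×1, sne×1
Ssnnee×SsNnEe grid (8·8=64): SSNnEe=4 SSNnee=4 SSnnEe=4 SSnnee=4 SsNnEe=8 SsNnee=8 SsnnEe=8 Ssnnee=8 ssNnEe=4 ssNnee=4 ssnnEe=4 ssnnee=4
ss nn ee hits 4/64; gcd=4; 4÷4/64÷4 = 1/16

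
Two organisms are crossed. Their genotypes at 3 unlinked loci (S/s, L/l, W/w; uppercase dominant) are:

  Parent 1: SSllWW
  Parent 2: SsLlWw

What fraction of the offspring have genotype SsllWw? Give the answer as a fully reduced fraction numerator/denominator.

SSllWW gametes: SlW×8
SsLlWw gametes: SLW×1, SLw×1, SlW×1, Slw×1, sLW×1, sLw×1, slW×1, slw×1
SSllWW×SsLlWw grid (8·8=64): SSLlWW=8 SSLlWw=8 SSllWW=8 SSllWw=8 SsLlWW=8 SsLlWw=8 SsllWW=8 SsllWw=8
SsllWw hits 8/64; gcd=8; 8÷8/64÷8 = 1/8

P(SsllWw) = 1/8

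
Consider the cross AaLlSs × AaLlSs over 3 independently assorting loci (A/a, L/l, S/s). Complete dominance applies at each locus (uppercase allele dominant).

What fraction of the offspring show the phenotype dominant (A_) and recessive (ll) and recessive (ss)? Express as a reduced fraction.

P(A_ ll ss) = 3/64

AaLlSs gametes: ALS×1, ALs×1, AlS×1, Als×1, aLS×1, aLs×1, alS×1, als×1
AaLlSs gametes: ALS×1, ALs×1, AlS×1, Als×1, aLS×1, aLs×1, alS×1, als×1
AaLlSs×AaLlSs grid (8·8=64): AALLSS=1 AALLSs=2 AALLss=1 AALlSS=2 AALlSs=4 AALlss=2 AAllSS=1 AAllSs=2 AAllss=1 AaLLSS=2 AaLLSs=4 AaLLss=2 AaLlSS=4 AaLlSs=8 AaLlss=4 AallSS=2 AallSs=4 Aallss=2 aaLLSS=1 aaLLSs=2 aaLLss=1 aaLlSS=2 aaLlSs=4 aaLlss=2 aallSS=1 aallSs=2 aallss=1
A_ ll ss hits 3/64; gcd=1; 3÷1/64÷1 = 3/64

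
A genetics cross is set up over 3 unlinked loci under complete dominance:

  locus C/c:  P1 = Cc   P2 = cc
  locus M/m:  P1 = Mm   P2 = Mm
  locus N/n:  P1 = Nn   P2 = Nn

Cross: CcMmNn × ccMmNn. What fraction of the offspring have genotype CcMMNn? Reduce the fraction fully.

CcMmNn gametes: CMN×1, CMn×1, CmN×1, Cmn×1, cMN×1, cMn×1, cmN×1, cmn×1
ccMmNn gametes: cMN×2, cMn×2, cmN×2, cmn×2
CcMmNn×ccMmNn grid (8·8=64): CcMMNN=2 CcMMNn=4 CcMMnn=2 CcMmNN=4 CcMmNn=8 CcMmnn=4 CcmmNN=2 CcmmNn=4 Ccmmnn=2 ccMMNN=2 ccMMNn=4 ccMMnn=2 ccMmNN=4 ccMmNn=8 ccMmnn=4 ccmmNN=2 ccmmNn=4 ccmmnn=2
CcMMNn hits 4/64; gcd=4; 4÷4/64÷4 = 1/16

P(CcMMNn) = 1/16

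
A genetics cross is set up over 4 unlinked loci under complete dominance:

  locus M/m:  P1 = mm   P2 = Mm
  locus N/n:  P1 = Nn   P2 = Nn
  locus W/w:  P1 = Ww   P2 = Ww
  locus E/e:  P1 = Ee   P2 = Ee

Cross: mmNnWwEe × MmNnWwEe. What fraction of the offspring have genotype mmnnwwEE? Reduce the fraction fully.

P(mmnnwwEE) = 1/128

mmNnWwEe gametes: mNWE×2, mNWe×2, mNwE×2, mNwe×2, mnWE×2, mnWe×2, mnwE×2, mnwe×2
MmNnWwEe gametes: MNWE×1, MNWe×1, MNwE×1, MNwe×1, MnWE×1, MnWe×1, MnwE×1, Mnwe×1, mNWE×1, mNWe×1, mNwE×1, mNwe×1, mnWE×1, mnWe×1, mnwE×1, mnwe×1
mmNnWwEe×MmNnWwEe grid (16·16=256): MmNNWWEE=2 MmNNWWEe=4 MmNNWWee=2 MmNNWwEE=4 MmNNWwEe=8 MmNNWwee=4 MmNNwwEE=2 MmNNwwEe=4 MmNNwwee=2 MmNnWWEE=4 MmNnWWEe=8 MmNnWWee=4 MmNnWwEE=8 MmNnWwEe=16 MmNnWwee=8 MmNnwwEE=4 MmNnwwEe=8 MmNnwwee=4 MmnnWWEE=2 MmnnWWEe=4 MmnnWWee=2 MmnnWwEE=4 MmnnWwEe=8 MmnnWwee=4 MmnnwwEE=2 MmnnwwEe=4 Mmnnwwee=2 mmNNWWEE=2 mmNNWWEe=4 mmNNWWee=2 mmNNWwEE=4 mmNNWwEe=8 mmNNWwee=4 mmNNwwEE=2 mmNNwwEe=4 mmNNwwee=2 mmNnWWEE=4 mmNnWWEe=8 mmNnWWee=4 mmNnWwEE=8 mmNnWwEe=16 mmNnWwee=8 mmNnwwEE=4 mmNnwwEe=8 mmNnwwee=4 mmnnWWEE=2 mmnnWWEe=4 mmnnWWee=2 mmnnWwEE=4 mmnnWwEe=8 mmnnWwee=4 mmnnwwEE=2 mmnnwwEe=4 mmnnwwee=2
mmnnwwEE hits 2/256; gcd=2; 2÷2/256÷2 = 1/128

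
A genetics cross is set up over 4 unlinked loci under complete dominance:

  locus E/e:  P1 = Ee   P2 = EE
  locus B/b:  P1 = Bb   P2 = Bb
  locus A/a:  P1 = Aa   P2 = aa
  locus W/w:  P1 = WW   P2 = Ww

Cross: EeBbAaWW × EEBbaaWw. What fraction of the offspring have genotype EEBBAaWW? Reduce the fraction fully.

P(EEBBAaWW) = 1/32

EeBbAaWW gametes: EBAW×2, EBaW×2, EbAW×2, EbaW×2, eBAW×2, eBaW×2, ebAW×2, ebaW×2
EEBbaaWw gametes: EBaW×4, EBaw×4, EbaW×4, Ebaw×4
EeBbAaWW×EEBbaaWw grid (16·16=256): EEBBAaWW=8 EEBBAaWw=8 EEBBaaWW=8 EEBBaaWw=8 EEBbAaWW=16 EEBbAaWw=16 EEBbaaWW=16 EEBbaaWw=16 EEbbAaWW=8 EEbbAaWw=8 EEbbaaWW=8 EEbbaaWw=8 EeBBAaWW=8 EeBBAaWw=8 EeBBaaWW=8 EeBBaaWw=8 EeBbAaWW=16 EeBbAaWw=16 EeBbaaWW=16 EeBbaaWw=16 EebbAaWW=8 EebbAaWw=8 EebbaaWW=8 EebbaaWw=8
EEBBAaWW hits 8/256; gcd=8; 8÷8/256÷8 = 1/32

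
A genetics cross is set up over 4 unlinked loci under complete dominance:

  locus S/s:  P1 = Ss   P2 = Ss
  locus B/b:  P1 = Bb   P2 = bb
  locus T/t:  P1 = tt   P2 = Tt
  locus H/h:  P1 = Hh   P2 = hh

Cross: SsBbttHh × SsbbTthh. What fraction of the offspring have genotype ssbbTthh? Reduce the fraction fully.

SsBbttHh gametes: SBtH×2, SBth×2, SbtH×2, Sbth×2, sBtH×2, sBth×2, sbtH×2, sbth×2
SsbbTthh gametes: SbTh×4, Sbth×4, sbTh×4, sbth×4
SsBbttHh×SsbbTthh grid (16·16=256): SSBbTtHh=8 SSBbTthh=8 SSBbttHh=8 SSBbtthh=8 SSbbTtHh=8 SSbbTthh=8 SSbbttHh=8 SSbbtthh=8 SsBbTtHh=16 SsBbTthh=16 SsBbttHh=16 SsBbtthh=16 SsbbTtHh=16 SsbbTthh=16 SsbbttHh=16 Ssbbtthh=16 ssBbTtHh=8 ssBbTthh=8 ssBbttHh=8 ssBbtthh=8 ssbbTtHh=8 ssbbTthh=8 ssbbttHh=8 ssbbtthh=8
ssbbTthh hits 8/256; gcd=8; 8÷8/256÷8 = 1/32

P(ssbbTthh) = 1/32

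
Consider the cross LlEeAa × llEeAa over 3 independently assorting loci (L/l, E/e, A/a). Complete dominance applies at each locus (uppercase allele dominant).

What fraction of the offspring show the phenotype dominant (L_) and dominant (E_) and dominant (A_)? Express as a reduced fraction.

P(L_ E_ A_) = 9/32

LlEeAa gametes: LEA×1, LEa×1, LeA×1, Lea×1, lEA×1, lEa×1, leA×1, lea×1
llEeAa gametes: lEA×2, lEa×2, leA×2, lea×2
LlEeAa×llEeAa grid (8·8=64): LlEEAA=2 LlEEAa=4 LlEEaa=2 LlEeAA=4 LlEeAa=8 LlEeaa=4 LleeAA=2 LleeAa=4 Lleeaa=2 llEEAA=2 llEEAa=4 llEEaa=2 llEeAA=4 llEeAa=8 llEeaa=4 lleeAA=2 lleeAa=4 lleeaa=2
L_ E_ A_ hits 18/64; gcd=2; 18÷2/64÷2 = 9/32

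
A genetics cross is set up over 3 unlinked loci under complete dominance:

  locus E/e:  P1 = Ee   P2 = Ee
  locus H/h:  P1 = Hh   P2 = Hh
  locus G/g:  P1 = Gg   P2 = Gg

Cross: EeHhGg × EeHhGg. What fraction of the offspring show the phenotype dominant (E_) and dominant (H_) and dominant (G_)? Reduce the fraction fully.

P(E_ H_ G_) = 27/64

EeHhGg gametes: EHG×1, EHg×1, EhG×1, Ehg×1, eHG×1, eHg×1, ehG×1, ehg×1
EeHhGg gametes: EHG×1, EHg×1, EhG×1, Ehg×1, eHG×1, eHg×1, ehG×1, ehg×1
EeHhGg×EeHhGg grid (8·8=64): EEHHGG=1 EEHHGg=2 EEHHgg=1 EEHhGG=2 EEHhGg=4 EEHhgg=2 EEhhGG=1 EEhhGg=2 EEhhgg=1 EeHHGG=2 EeHHGg=4 EeHHgg=2 EeHhGG=4 EeHhGg=8 EeHhgg=4 EehhGG=2 EehhGg=4 Eehhgg=2 eeHHGG=1 eeHHGg=2 eeHHgg=1 eeHhGG=2 eeHhGg=4 eeHhgg=2 eehhGG=1 eehhGg=2 eehhgg=1
E_ H_ G_ hits 27/64; gcd=1; 27÷1/64÷1 = 27/64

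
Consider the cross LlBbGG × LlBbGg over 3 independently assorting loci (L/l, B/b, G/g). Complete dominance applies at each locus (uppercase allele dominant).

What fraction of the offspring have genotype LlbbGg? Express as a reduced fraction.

LlBbGG gametes: LBG×2, LbG×2, lBG×2, lbG×2
LlBbGg gametes: LBG×1, LBg×1, LbG×1, Lbg×1, lBG×1, lBg×1, lbG×1, lbg×1
LlBbGG×LlBbGg grid (8·8=64): LLBBGG=2 LLBBGg=2 LLBbGG=4 LLBbGg=4 LLbbGG=2 LLbbGg=2 LlBBGG=4 LlBBGg=4 LlBbGG=8 LlBbGg=8 LlbbGG=4 LlbbGg=4 llBBGG=2 llBBGg=2 llBbGG=4 llBbGg=4 llbbGG=2 llbbGg=2
LlbbGg hits 4/64; gcd=4; 4÷4/64÷4 = 1/16

P(LlbbGg) = 1/16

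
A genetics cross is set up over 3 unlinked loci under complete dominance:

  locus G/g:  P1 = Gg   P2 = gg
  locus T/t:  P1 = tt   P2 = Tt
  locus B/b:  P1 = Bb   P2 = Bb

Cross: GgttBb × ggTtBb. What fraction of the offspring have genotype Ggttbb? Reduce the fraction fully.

GgttBb gametes: GtB×2, Gtb×2, gtB×2, gtb×2
ggTtBb gametes: gTB×2, gTb×2, gtB×2, gtb×2
GgttBb×ggTtBb grid (8·8=64): GgTtBB=4 GgTtBb=8 GgTtbb=4 GgttBB=4 GgttBb=8 Ggttbb=4 ggTtBB=4 ggTtBb=8 ggTtbb=4 ggttBB=4 ggttBb=8 ggttbb=4
Ggttbb hits 4/64; gcd=4; 4÷4/64÷4 = 1/16

P(Ggttbb) = 1/16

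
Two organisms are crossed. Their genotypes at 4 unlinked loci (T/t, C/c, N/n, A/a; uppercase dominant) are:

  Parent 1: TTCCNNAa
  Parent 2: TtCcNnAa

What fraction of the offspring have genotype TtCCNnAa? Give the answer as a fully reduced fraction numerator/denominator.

TTCCNNAa gametes: TCNA×8, TCNa×8
TtCcNnAa gametes: TCNA×1, TCNa×1, TCnA×1, TCna×1, TcNA×1, TcNa×1, TcnA×1, Tcna×1, tCNA×1, tCNa×1, tCnA×1, tCna×1, tcNA×1, tcNa×1, tcnA×1, tcna×1
TTCCNNAa×TtCcNnAa grid (16·16=256): TTCCNNAA=8 TTCCNNAa=16 TTCCNNaa=8 TTCCNnAA=8 TTCCNnAa=16 TTCCNnaa=8 TTCcNNAA=8 TTCcNNAa=16 TTCcNNaa=8 TTCcNnAA=8 TTCcNnAa=16 TTCcNnaa=8 TtCCNNAA=8 TtCCNNAa=16 TtCCNNaa=8 TtCCNnAA=8 TtCCNnAa=16 TtCCNnaa=8 TtCcNNAA=8 TtCcNNAa=16 TtCcNNaa=8 TtCcNnAA=8 TtCcNnAa=16 TtCcNnaa=8
TtCCNnAa hits 16/256; gcd=16; 16÷16/256÷16 = 1/16

P(TtCCNnAa) = 1/16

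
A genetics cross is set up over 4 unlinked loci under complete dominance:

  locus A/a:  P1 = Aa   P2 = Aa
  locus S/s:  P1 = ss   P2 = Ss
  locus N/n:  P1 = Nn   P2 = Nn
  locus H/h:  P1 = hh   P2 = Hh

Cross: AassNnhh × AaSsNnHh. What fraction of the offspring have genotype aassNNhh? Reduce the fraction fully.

AassNnhh gametes: AsNh×4, Asnh×4, asNh×4, asnh×4
AaSsNnHh gametes: ASNH×1, ASNh×1, ASnH×1, ASnh×1, AsNH×1, AsNh×1, AsnH×1, Asnh×1, aSNH×1, aSNh×1, aSnH×1, aSnh×1, asNH×1, asNh×1, asnH×1, asnh×1
AassNnhh×AaSsNnHh grid (16·16=256): AASsNNHh=4 AASsNNhh=4 AASsNnHh=8 AASsNnhh=8 AASsnnHh=4 AASsnnhh=4 AAssNNHh=4 AAssNNhh=4 AAssNnHh=8 AAssNnhh=8 AAssnnHh=4 AAssnnhh=4 AaSsNNHh=8 AaSsNNhh=8 AaSsNnHh=16 AaSsNnhh=16 AaSsnnHh=8 AaSsnnhh=8 AassNNHh=8 AassNNhh=8 AassNnHh=16 AassNnhh=16 AassnnHh=8 Aassnnhh=8 aaSsNNHh=4 aaSsNNhh=4 aaSsNnHh=8 aaSsNnhh=8 aaSsnnHh=4 aaSsnnhh=4 aassNNHh=4 aassNNhh=4 aassNnHh=8 aassNnhh=8 aassnnHh=4 aassnnhh=4
aassNNhh hits 4/256; gcd=4; 4÷4/256÷4 = 1/64

P(aassNNhh) = 1/64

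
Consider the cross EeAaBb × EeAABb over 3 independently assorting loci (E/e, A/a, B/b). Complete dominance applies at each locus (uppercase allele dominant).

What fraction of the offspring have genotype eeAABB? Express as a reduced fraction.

EeAaBb gametes: EAB×1, EAb×1, EaB×1, Eab×1, eAB×1, eAb×1, eaB×1, eab×1
EeAABb gametes: EAB×2, EAb×2, eAB×2, eAb×2
EeAaBb×EeAABb grid (8·8=64): EEAABB=2 EEAABb=4 EEAAbb=2 EEAaBB=2 EEAaBb=4 EEAabb=2 EeAABB=4 EeAABb=8 EeAAbb=4 EeAaBB=4 EeAaBb=8 EeAabb=4 eeAABB=2 eeAABb=4 eeAAbb=2 eeAaBB=2 eeAaBb=4 eeAabb=2
eeAABB hits 2/64; gcd=2; 2÷2/64÷2 = 1/32

P(eeAABB) = 1/32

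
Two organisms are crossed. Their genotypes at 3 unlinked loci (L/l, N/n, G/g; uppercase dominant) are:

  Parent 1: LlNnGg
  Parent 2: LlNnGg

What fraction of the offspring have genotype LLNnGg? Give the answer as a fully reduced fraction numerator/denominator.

P(LLNnGg) = 1/16

LlNnGg gametes: LNG×1, LNg×1, LnG×1, Lng×1, lNG×1, lNg×1, lnG×1, lng×1
LlNnGg gametes: LNG×1, LNg×1, LnG×1, Lng×1, lNG×1, lNg×1, lnG×1, lng×1
LlNnGg×LlNnGg grid (8·8=64): LLNNGG=1 LLNNGg=2 LLNNgg=1 LLNnGG=2 LLNnGg=4 LLNngg=2 LLnnGG=1 LLnnGg=2 LLnngg=1 LlNNGG=2 LlNNGg=4 LlNNgg=2 LlNnGG=4 LlNnGg=8 LlNngg=4 LlnnGG=2 LlnnGg=4 Llnngg=2 llNNGG=1 llNNGg=2 llNNgg=1 llNnGG=2 llNnGg=4 llNngg=2 llnnGG=1 llnnGg=2 llnngg=1
LLNnGg hits 4/64; gcd=4; 4÷4/64÷4 = 1/16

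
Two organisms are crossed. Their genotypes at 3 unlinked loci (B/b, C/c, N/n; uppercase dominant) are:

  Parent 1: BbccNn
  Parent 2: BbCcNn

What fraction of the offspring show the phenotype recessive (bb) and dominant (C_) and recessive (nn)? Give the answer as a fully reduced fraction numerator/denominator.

BbccNn gametes: BcN×2, Bcn×2, bcN×2, bcn×2
BbCcNn gametes: BCN×1, BCn×1, BcN×1, Bcn×1, bCN×1, bCn×1, bcN×1, bcn×1
BbccNn×BbCcNn grid (8·8=64): BBCcNN=2 BBCcNn=4 BBCcnn=2 BBccNN=2 BBccNn=4 BBccnn=2 BbCcNN=4 BbCcNn=8 BbCcnn=4 BbccNN=4 BbccNn=8 Bbccnn=4 bbCcNN=2 bbCcNn=4 bbCcnn=2 bbccNN=2 bbccNn=4 bbccnn=2
bb C_ nn hits 2/64; gcd=2; 2÷2/64÷2 = 1/32

P(bb C_ nn) = 1/32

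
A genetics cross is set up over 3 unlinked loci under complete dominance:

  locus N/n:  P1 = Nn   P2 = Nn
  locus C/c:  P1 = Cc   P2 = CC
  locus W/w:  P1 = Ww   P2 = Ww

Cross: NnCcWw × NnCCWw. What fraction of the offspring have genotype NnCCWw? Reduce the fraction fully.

NnCcWw gametes: NCW×1, NCw×1, NcW×1, Ncw×1, nCW×1, nCw×1, ncW×1, ncw×1
NnCCWw gametes: NCW×2, NCw×2, nCW×2, nCw×2
NnCcWw×NnCCWw grid (8·8=64): NNCCWW=2 NNCCWw=4 NNCCww=2 NNCcWW=2 NNCcWw=4 NNCcww=2 NnCCWW=4 NnCCWw=8 NnCCww=4 NnCcWW=4 NnCcWw=8 NnCcww=4 nnCCWW=2 nnCCWw=4 nnCCww=2 nnCcWW=2 nnCcWw=4 nnCcww=2
NnCCWw hits 8/64; gcd=8; 8÷8/64÷8 = 1/8

P(NnCCWw) = 1/8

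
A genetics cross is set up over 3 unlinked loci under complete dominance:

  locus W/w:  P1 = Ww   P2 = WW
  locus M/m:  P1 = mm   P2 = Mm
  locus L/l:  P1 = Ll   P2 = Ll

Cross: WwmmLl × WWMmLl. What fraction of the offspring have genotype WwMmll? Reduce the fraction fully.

P(WwMmll) = 1/16

WwmmLl gametes: WmL×2, Wml×2, wmL×2, wml×2
WWMmLl gametes: WML×2, WMl×2, WmL×2, Wml×2
WwmmLl×WWMmLl grid (8·8=64): WWMmLL=4 WWMmLl=8 WWMmll=4 WWmmLL=4 WWmmLl=8 WWmmll=4 WwMmLL=4 WwMmLl=8 WwMmll=4 WwmmLL=4 WwmmLl=8 Wwmmll=4
WwMmll hits 4/64; gcd=4; 4÷4/64÷4 = 1/16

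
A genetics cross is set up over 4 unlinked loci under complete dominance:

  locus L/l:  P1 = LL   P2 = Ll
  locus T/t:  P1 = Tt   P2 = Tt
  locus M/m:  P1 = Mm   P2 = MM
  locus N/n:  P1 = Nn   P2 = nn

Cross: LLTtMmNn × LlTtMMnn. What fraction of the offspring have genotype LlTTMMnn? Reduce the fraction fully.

LLTtMmNn gametes: LTMN×2, LTMn×2, LTmN×2, LTmn×2, LtMN×2, LtMn×2, LtmN×2, Ltmn×2
LlTtMMnn gametes: LTMn×4, LtMn×4, lTMn×4, ltMn×4
LLTtMmNn×LlTtMMnn grid (16·16=256): LLTTMMNn=8 LLTTMMnn=8 LLTTMmNn=8 LLTTMmnn=8 LLTtMMNn=16 LLTtMMnn=16 LLTtMmNn=16 LLTtMmnn=16 LLttMMNn=8 LLttMMnn=8 LLttMmNn=8 LLttMmnn=8 LlTTMMNn=8 LlTTMMnn=8 LlTTMmNn=8 LlTTMmnn=8 LlTtMMNn=16 LlTtMMnn=16 LlTtMmNn=16 LlTtMmnn=16 LlttMMNn=8 LlttMMnn=8 LlttMmNn=8 LlttMmnn=8
LlTTMMnn hits 8/256; gcd=8; 8÷8/256÷8 = 1/32

P(LlTTMMnn) = 1/32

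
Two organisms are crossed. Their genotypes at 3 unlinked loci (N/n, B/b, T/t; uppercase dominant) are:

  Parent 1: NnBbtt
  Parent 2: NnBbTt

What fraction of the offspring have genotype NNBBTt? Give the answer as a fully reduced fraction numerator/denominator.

NnBbtt gametes: NBt×2, Nbt×2, nBt×2, nbt×2
NnBbTt gametes: NBT×1, NBt×1, NbT×1, Nbt×1, nBT×1, nBt×1, nbT×1, nbt×1
NnBbtt×NnBbTt grid (8·8=64): NNBBTt=2 NNBBtt=2 NNBbTt=4 NNBbtt=4 NNbbTt=2 NNbbtt=2 NnBBTt=4 NnBBtt=4 NnBbTt=8 NnBbtt=8 NnbbTt=4 Nnbbtt=4 nnBBTt=2 nnBBtt=2 nnBbTt=4 nnBbtt=4 nnbbTt=2 nnbbtt=2
NNBBTt hits 2/64; gcd=2; 2÷2/64÷2 = 1/32

P(NNBBTt) = 1/32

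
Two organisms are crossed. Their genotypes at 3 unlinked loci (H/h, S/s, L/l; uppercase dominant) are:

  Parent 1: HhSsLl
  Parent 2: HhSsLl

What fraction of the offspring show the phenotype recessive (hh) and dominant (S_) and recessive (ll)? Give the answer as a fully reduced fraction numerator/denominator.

P(hh S_ ll) = 3/64

HhSsLl gametes: HSL×1, HSl×1, HsL×1, Hsl×1, hSL×1, hSl×1, hsL×1, hsl×1
HhSsLl gametes: HSL×1, HSl×1, HsL×1, Hsl×1, hSL×1, hSl×1, hsL×1, hsl×1
HhSsLl×HhSsLl grid (8·8=64): HHSSLL=1 HHSSLl=2 HHSSll=1 HHSsLL=2 HHSsLl=4 HHSsll=2 HHssLL=1 HHssLl=2 HHssll=1 HhSSLL=2 HhSSLl=4 HhSSll=2 HhSsLL=4 HhSsLl=8 HhSsll=4 HhssLL=2 HhssLl=4 Hhssll=2 hhSSLL=1 hhSSLl=2 hhSSll=1 hhSsLL=2 hhSsLl=4 hhSsll=2 hhssLL=1 hhssLl=2 hhssll=1
hh S_ ll hits 3/64; gcd=1; 3÷1/64÷1 = 3/64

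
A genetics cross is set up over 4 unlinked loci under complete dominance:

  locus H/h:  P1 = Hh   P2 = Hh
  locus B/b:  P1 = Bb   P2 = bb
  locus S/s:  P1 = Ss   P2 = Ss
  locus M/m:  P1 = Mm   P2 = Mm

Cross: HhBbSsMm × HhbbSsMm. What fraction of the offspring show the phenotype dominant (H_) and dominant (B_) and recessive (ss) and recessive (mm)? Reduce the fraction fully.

P(H_ B_ ss mm) = 3/128

HhBbSsMm gametes: HBSM×1, HBSm×1, HBsM×1, HBsm×1, HbSM×1, HbSm×1, HbsM×1, Hbsm×1, hBSM×1, hBSm×1, hBsM×1, hBsm×1, hbSM×1, hbSm×1, hbsM×1, hbsm×1
HhbbSsMm gametes: HbSM×2, HbSm×2, HbsM×2, Hbsm×2, hbSM×2, hbSm×2, hbsM×2, hbsm×2
HhBbSsMm×HhbbSsMm grid (16·16=256): HHBbSSMM=2 HHBbSSMm=4 HHBbSSmm=2 HHBbSsMM=4 HHBbSsMm=8 HHBbSsmm=4 HHBbssMM=2 HHBbssMm=4 HHBbssmm=2 HHbbSSMM=2 HHbbSSMm=4 HHbbSSmm=2 HHbbSsMM=4 HHbbSsMm=8 HHbbSsmm=4 HHbbssMM=2 HHbbssMm=4 HHbbssmm=2 HhBbSSMM=4 HhBbSSMm=8 HhBbSSmm=4 HhBbSsMM=8 HhBbSsMm=16 HhBbSsmm=8 HhBbssMM=4 HhBbssMm=8 HhBbssmm=4 HhbbSSMM=4 HhbbSSMm=8 HhbbSSmm=4 HhbbSsMM=8 HhbbSsMm=16 HhbbSsmm=8 HhbbssMM=4 HhbbssMm=8 Hhbbssmm=4 hhBbSSMM=2 hhBbSSMm=4 hhBbSSmm=2 hhBbSsMM=4 hhBbSsMm=8 hhBbSsmm=4 hhBbssMM=2 hhBbssMm=4 hhBbssmm=2 hhbbSSMM=2 hhbbSSMm=4 hhbbSSmm=2 hhbbSsMM=4 hhbbSsMm=8 hhbbSsmm=4 hhbbssMM=2 hhbbssMm=4 hhbbssmm=2
H_ B_ ss mm hits 6/256; gcd=2; 6÷2/256÷2 = 3/128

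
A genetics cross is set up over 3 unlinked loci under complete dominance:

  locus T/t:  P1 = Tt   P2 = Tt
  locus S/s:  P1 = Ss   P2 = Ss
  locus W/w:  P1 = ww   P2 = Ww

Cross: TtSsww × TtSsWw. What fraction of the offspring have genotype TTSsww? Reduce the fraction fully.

TtSsww gametes: TSw×2, Tsw×2, tSw×2, tsw×2
TtSsWw gametes: TSW×1, TSw×1, TsW×1, Tsw×1, tSW×1, tSw×1, tsW×1, tsw×1
TtSsww×TtSsWw grid (8·8=64): TTSSWw=2 TTSSww=2 TTSsWw=4 TTSsww=4 TTssWw=2 TTssww=2 TtSSWw=4 TtSSww=4 TtSsWw=8 TtSsww=8 TtssWw=4 Ttssww=4 ttSSWw=2 ttSSww=2 ttSsWw=4 ttSsww=4 ttssWw=2 ttssww=2
TTSsww hits 4/64; gcd=4; 4÷4/64÷4 = 1/16

P(TTSsww) = 1/16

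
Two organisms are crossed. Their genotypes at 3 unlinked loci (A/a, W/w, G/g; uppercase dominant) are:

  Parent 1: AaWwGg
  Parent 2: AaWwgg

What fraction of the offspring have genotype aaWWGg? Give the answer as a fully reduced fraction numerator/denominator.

P(aaWWGg) = 1/32

AaWwGg gametes: AWG×1, AWg×1, AwG×1, Awg×1, aWG×1, aWg×1, awG×1, awg×1
AaWwgg gametes: AWg×2, Awg×2, aWg×2, awg×2
AaWwGg×AaWwgg grid (8·8=64): AAWWGg=2 AAWWgg=2 AAWwGg=4 AAWwgg=4 AAwwGg=2 AAwwgg=2 AaWWGg=4 AaWWgg=4 AaWwGg=8 AaWwgg=8 AawwGg=4 Aawwgg=4 aaWWGg=2 aaWWgg=2 aaWwGg=4 aaWwgg=4 aawwGg=2 aawwgg=2
aaWWGg hits 2/64; gcd=2; 2÷2/64÷2 = 1/32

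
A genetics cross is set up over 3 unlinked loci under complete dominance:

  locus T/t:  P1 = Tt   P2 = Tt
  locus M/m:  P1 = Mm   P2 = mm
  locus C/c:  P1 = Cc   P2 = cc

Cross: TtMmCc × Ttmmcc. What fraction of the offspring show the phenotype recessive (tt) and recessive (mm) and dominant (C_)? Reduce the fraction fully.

TtMmCc gametes: TMC×1, TMc×1, TmC×1, Tmc×1, tMC×1, tMc×1, tmC×1, tmc×1
Ttmmcc gametes: Tmc×4, tmc×4
TtMmCc×Ttmmcc grid (8·8=64): TTMmCc=4 TTMmcc=4 TTmmCc=4 TTmmcc=4 TtMmCc=8 TtMmcc=8 TtmmCc=8 Ttmmcc=8 ttMmCc=4 ttMmcc=4 ttmmCc=4 ttmmcc=4
tt mm C_ hits 4/64; gcd=4; 4÷4/64÷4 = 1/16

P(tt mm C_) = 1/16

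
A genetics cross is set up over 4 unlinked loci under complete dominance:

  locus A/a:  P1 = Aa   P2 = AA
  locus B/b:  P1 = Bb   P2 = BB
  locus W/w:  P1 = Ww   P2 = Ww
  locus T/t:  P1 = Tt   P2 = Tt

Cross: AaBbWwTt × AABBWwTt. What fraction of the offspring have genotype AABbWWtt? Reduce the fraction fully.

AaBbWwTt gametes: ABWT×1, ABWt×1, ABwT×1, ABwt×1, AbWT×1, AbWt×1, AbwT×1, Abwt×1, aBWT×1, aBWt×1, aBwT×1, aBwt×1, abWT×1, abWt×1, abwT×1, abwt×1
AABBWwTt gametes: ABWT×4, ABWt×4, ABwT×4, ABwt×4
AaBbWwTt×AABBWwTt grid (16·16=256): AABBWWTT=4 AABBWWTt=8 AABBWWtt=4 AABBWwTT=8 AABBWwTt=16 AABBWwtt=8 AABBwwTT=4 AABBwwTt=8 AABBwwtt=4 AABbWWTT=4 AABbWWTt=8 AABbWWtt=4 AABbWwTT=8 AABbWwTt=16 AABbWwtt=8 AABbwwTT=4 AABbwwTt=8 AABbwwtt=4 AaBBWWTT=4 AaBBWWTt=8 AaBBWWtt=4 AaBBWwTT=8 AaBBWwTt=16 AaBBWwtt=8 AaBBwwTT=4 AaBBwwTt=8 AaBBwwtt=4 AaBbWWTT=4 AaBbWWTt=8 AaBbWWtt=4 AaBbWwTT=8 AaBbWwTt=16 AaBbWwtt=8 AaBbwwTT=4 AaBbwwTt=8 AaBbwwtt=4
AABbWWtt hits 4/256; gcd=4; 4÷4/256÷4 = 1/64

P(AABbWWtt) = 1/64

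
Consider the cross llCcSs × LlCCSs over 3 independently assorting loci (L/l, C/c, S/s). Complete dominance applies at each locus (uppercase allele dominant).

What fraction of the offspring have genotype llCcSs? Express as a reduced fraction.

llCcSs gametes: lCS×2, lCs×2, lcS×2, lcs×2
LlCCSs gametes: LCS×2, LCs×2, lCS×2, lCs×2
llCcSs×LlCCSs grid (8·8=64): LlCCSS=4 LlCCSs=8 LlCCss=4 LlCcSS=4 LlCcSs=8 LlCcss=4 llCCSS=4 llCCSs=8 llCCss=4 llCcSS=4 llCcSs=8 llCcss=4
llCcSs hits 8/64; gcd=8; 8÷8/64÷8 = 1/8

P(llCcSs) = 1/8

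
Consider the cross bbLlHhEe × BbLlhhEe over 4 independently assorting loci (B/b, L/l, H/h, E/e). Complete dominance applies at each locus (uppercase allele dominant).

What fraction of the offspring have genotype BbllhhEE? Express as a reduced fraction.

bbLlHhEe gametes: bLHE×2, bLHe×2, bLhE×2, bLhe×2, blHE×2, blHe×2, blhE×2, blhe×2
BbLlhhEe gametes: BLhE×2, BLhe×2, BlhE×2, Blhe×2, bLhE×2, bLhe×2, blhE×2, blhe×2
bbLlHhEe×BbLlhhEe grid (16·16=256): BbLLHhEE=4 BbLLHhEe=8 BbLLHhee=4 BbLLhhEE=4 BbLLhhEe=8 BbLLhhee=4 BbLlHhEE=8 BbLlHhEe=16 BbLlHhee=8 BbLlhhEE=8 BbLlhhEe=16 BbLlhhee=8 BbllHhEE=4 BbllHhEe=8 BbllHhee=4 BbllhhEE=4 BbllhhEe=8 Bbllhhee=4 bbLLHhEE=4 bbLLHhEe=8 bbLLHhee=4 bbLLhhEE=4 bbLLhhEe=8 bbLLhhee=4 bbLlHhEE=8 bbLlHhEe=16 bbLlHhee=8 bbLlhhEE=8 bbLlhhEe=16 bbLlhhee=8 bbllHhEE=4 bbllHhEe=8 bbllHhee=4 bbllhhEE=4 bbllhhEe=8 bbllhhee=4
BbllhhEE hits 4/256; gcd=4; 4÷4/256÷4 = 1/64

P(BbllhhEE) = 1/64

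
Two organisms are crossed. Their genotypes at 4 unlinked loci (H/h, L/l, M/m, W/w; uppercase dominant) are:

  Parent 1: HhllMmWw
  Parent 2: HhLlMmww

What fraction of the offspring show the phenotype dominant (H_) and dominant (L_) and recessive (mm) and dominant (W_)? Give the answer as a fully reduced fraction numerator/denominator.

P(H_ L_ mm W_) = 3/64

HhllMmWw gametes: HlMW×2, HlMw×2, HlmW×2, Hlmw×2, hlMW×2, hlMw×2, hlmW×2, hlmw×2
HhLlMmww gametes: HLMw×2, HLmw×2, HlMw×2, Hlmw×2, hLMw×2, hLmw×2, hlMw×2, hlmw×2
HhllMmWw×HhLlMmww grid (16·16=256): HHLlMMWw=4 HHLlMMww=4 HHLlMmWw=8 HHLlMmww=8 HHLlmmWw=4 HHLlmmww=4 HHllMMWw=4 HHllMMww=4 HHllMmWw=8 HHllMmww=8 HHllmmWw=4 HHllmmww=4 HhLlMMWw=8 HhLlMMww=8 HhLlMmWw=16 HhLlMmww=16 HhLlmmWw=8 HhLlmmww=8 HhllMMWw=8 HhllMMww=8 HhllMmWw=16 HhllMmww=16 HhllmmWw=8 Hhllmmww=8 hhLlMMWw=4 hhLlMMww=4 hhLlMmWw=8 hhLlMmww=8 hhLlmmWw=4 hhLlmmww=4 hhllMMWw=4 hhllMMww=4 hhllMmWw=8 hhllMmww=8 hhllmmWw=4 hhllmmww=4
H_ L_ mm W_ hits 12/256; gcd=4; 12÷4/256÷4 = 3/64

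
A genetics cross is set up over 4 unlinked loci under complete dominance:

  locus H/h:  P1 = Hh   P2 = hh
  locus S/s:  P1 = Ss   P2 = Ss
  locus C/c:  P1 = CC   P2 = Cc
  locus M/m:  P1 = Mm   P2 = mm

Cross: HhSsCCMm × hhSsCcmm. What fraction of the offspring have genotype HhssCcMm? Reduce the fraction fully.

P(HhssCcMm) = 1/32

HhSsCCMm gametes: HSCM×2, HSCm×2, HsCM×2, HsCm×2, hSCM×2, hSCm×2, hsCM×2, hsCm×2
hhSsCcmm gametes: hSCm×4, hScm×4, hsCm×4, hscm×4
HhSsCCMm×hhSsCcmm grid (16·16=256): HhSSCCMm=8 HhSSCCmm=8 HhSSCcMm=8 HhSSCcmm=8 HhSsCCMm=16 HhSsCCmm=16 HhSsCcMm=16 HhSsCcmm=16 HhssCCMm=8 HhssCCmm=8 HhssCcMm=8 HhssCcmm=8 hhSSCCMm=8 hhSSCCmm=8 hhSSCcMm=8 hhSSCcmm=8 hhSsCCMm=16 hhSsCCmm=16 hhSsCcMm=16 hhSsCcmm=16 hhssCCMm=8 hhssCCmm=8 hhssCcMm=8 hhssCcmm=8
HhssCcMm hits 8/256; gcd=8; 8÷8/256÷8 = 1/32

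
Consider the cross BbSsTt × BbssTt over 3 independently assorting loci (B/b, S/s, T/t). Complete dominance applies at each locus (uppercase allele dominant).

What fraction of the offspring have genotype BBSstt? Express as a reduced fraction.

P(BBSstt) = 1/32

BbSsTt gametes: BST×1, BSt×1, BsT×1, Bst×1, bST×1, bSt×1, bsT×1, bst×1
BbssTt gametes: BsT×2, Bst×2, bsT×2, bst×2
BbSsTt×BbssTt grid (8·8=64): BBSsTT=2 BBSsTt=4 BBSstt=2 BBssTT=2 BBssTt=4 BBsstt=2 BbSsTT=4 BbSsTt=8 BbSstt=4 BbssTT=4 BbssTt=8 Bbsstt=4 bbSsTT=2 bbSsTt=4 bbSstt=2 bbssTT=2 bbssTt=4 bbsstt=2
BBSstt hits 2/64; gcd=2; 2÷2/64÷2 = 1/32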